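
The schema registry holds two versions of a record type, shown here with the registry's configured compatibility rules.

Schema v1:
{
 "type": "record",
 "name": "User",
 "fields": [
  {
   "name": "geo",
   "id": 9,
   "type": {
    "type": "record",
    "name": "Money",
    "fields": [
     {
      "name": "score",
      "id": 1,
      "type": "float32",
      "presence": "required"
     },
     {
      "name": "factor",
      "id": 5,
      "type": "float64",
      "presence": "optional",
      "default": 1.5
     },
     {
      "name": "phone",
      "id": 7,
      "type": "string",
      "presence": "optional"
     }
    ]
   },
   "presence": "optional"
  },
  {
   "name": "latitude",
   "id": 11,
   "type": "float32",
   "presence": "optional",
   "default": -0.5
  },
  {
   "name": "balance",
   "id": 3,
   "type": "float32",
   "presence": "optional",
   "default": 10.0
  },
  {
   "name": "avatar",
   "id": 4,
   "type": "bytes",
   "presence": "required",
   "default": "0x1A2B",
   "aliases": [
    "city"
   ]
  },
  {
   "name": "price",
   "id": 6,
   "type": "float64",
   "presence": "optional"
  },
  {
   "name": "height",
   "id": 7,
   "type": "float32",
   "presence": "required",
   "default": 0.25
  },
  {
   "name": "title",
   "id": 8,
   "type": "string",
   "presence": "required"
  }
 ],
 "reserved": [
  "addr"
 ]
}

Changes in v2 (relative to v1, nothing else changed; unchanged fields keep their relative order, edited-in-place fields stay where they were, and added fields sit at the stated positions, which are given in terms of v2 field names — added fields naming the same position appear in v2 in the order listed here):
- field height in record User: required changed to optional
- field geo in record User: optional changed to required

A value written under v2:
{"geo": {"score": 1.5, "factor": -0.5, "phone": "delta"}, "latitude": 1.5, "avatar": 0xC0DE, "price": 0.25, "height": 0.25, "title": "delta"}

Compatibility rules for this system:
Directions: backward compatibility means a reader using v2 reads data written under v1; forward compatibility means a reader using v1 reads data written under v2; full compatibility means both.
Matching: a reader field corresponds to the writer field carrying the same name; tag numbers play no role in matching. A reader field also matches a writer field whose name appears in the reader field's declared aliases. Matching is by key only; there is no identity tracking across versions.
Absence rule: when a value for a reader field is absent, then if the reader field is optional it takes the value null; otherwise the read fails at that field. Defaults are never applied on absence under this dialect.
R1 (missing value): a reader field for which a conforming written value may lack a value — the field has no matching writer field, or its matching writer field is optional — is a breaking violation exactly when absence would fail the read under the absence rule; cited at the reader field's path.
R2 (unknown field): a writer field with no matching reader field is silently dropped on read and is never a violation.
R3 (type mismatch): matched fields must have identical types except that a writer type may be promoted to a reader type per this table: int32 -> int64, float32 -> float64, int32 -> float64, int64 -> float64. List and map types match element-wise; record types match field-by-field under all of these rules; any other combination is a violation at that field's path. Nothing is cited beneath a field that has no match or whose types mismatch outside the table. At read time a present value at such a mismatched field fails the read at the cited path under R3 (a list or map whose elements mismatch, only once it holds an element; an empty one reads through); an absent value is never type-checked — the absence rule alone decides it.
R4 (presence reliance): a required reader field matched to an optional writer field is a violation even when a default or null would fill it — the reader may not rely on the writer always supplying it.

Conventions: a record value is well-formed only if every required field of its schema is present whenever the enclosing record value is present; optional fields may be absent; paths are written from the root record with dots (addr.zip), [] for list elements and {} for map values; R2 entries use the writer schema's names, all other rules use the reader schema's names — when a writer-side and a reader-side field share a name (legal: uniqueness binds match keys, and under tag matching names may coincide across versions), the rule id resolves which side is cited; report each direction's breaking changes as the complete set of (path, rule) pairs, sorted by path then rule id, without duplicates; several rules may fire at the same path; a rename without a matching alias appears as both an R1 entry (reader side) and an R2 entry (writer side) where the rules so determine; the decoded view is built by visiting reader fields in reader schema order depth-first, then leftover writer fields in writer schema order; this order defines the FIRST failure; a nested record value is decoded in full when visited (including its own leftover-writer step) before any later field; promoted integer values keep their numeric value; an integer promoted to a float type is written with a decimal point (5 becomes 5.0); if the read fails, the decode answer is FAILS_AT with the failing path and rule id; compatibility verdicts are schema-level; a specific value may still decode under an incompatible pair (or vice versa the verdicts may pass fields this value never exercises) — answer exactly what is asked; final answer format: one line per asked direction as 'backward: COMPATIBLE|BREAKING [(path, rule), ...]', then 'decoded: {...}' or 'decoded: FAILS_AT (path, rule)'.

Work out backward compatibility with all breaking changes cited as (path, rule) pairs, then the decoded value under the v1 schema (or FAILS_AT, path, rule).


in User below, arrows point writer -> reader
backward on User — v2 reading data written by v1:
  geo: Money -> Money, writer optional; from geo
  latitude: float32 -> float32, writer optional; from latitude
  balance: float32 -> float32, writer optional; from balance
  avatar: bytes -> bytes, writer required; from avatar
  price: float64 -> float64, writer optional; from price
  height: float32 -> float32, writer required; from height
  title: string -> string, writer required; from title
  geo.score: float32 -> float32, writer required; from geo.score
  geo.factor: float64 -> float64, writer optional; from geo.factor
  geo.phone: string -> string, writer optional; from geo.phone
  violation R1 at geo
  violation R4 at geo
  => backward: BREAKING (2)
decoding the User value with the v1 reader:
  geo.score := 1.5
  geo.factor := -0.5
  geo.phone := "delta"
  latitude := 1.5
  balance := null (absent, optional -> null)
  avatar := 0xC0DE
  price := 0.25
  height := 0.25
  title := "delta"
  => decoded: {"geo": {"score": 1.5, "factor": -0.5, "phone": "delta"}, "latitude": 1.5, "balance": null, "avatar": 0xC0DE, "price": 0.25, "height": 0.25, "title": "delta"}
ruling out the remaining User differences:
  field height in record User: required changed to optional -> affects forward compatibility only, which is not asked

backward: BREAKING [(geo, R1), (geo, R4)]; decoded: {"geo": {"score": 1.5, "factor": -0.5, "phone": "delta"}, "latitude": 1.5, "balance": null, "avatar": 0xC0DE, "price": 0.25, "height": 0.25, "title": "delta"}


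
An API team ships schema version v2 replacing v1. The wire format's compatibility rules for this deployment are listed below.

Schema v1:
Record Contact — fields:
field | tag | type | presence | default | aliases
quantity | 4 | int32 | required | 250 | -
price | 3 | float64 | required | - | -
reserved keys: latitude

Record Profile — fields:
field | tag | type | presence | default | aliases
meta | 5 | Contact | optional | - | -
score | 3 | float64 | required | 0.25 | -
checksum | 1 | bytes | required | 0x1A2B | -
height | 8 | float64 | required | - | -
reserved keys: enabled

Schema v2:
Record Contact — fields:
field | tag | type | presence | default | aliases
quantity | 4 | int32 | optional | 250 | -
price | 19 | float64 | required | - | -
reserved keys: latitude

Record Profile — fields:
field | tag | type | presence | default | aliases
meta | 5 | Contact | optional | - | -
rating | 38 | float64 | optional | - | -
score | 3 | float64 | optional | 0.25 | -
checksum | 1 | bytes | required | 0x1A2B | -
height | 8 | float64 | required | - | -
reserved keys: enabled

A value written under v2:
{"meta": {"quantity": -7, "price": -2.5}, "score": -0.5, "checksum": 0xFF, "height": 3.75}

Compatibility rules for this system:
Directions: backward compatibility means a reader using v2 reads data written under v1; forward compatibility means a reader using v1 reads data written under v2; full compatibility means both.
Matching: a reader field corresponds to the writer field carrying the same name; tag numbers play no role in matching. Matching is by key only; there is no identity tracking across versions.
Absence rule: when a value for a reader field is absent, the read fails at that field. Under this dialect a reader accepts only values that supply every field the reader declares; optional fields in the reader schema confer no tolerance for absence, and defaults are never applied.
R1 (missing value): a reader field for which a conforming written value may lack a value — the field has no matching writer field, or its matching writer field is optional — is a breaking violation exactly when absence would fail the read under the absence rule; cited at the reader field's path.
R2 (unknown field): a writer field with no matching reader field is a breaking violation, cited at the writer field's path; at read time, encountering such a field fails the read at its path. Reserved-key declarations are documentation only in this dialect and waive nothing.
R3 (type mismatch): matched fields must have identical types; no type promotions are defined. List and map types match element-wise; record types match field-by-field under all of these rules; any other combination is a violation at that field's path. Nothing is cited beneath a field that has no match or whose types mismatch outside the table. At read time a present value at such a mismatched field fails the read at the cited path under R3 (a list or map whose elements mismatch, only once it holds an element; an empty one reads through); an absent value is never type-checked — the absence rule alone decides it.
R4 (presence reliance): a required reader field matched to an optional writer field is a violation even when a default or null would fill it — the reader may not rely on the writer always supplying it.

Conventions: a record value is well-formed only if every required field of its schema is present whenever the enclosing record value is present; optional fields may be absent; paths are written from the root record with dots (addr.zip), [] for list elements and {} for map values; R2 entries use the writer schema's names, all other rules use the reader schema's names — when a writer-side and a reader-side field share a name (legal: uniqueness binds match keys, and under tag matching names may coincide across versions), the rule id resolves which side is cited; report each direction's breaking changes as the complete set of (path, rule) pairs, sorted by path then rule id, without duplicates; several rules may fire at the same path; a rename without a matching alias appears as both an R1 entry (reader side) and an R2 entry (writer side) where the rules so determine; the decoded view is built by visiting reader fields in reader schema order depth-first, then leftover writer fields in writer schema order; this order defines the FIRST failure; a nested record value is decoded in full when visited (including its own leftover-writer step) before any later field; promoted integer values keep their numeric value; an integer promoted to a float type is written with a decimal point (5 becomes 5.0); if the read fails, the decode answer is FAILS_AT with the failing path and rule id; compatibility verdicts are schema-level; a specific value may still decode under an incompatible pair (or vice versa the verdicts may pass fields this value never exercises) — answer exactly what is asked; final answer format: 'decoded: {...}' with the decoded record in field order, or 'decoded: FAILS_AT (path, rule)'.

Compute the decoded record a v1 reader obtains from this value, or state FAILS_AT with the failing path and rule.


the writer's type comes first in each Profile pair
migrating the Profile value to v1:
  meta.quantity := -7
  meta.price := -2.5
  score := -0.5
  checksum := 0xFF
  height := 3.75
  => decoded: {"meta": {"quantity": -7, "price": -2.5}, "score": -0.5, "checksum": 0xFF, "height": 3.75}
the rest of the Profile diff is inert for this question:
  field score in record Profile: required changed to optional -> shifts the Profile verdicts, not this decode
  added field rating to record Profile: optional float64, tag 38 (in v2 it sits immediately before score) -> shifts the Profile verdicts, not this decode
  field quantity in record Contact: required changed to optional -> shifts the Profile verdicts, not this decode
  field price in record Contact: tag 3 changed to 19 -> fires no rule on Profile under this dialect and leaves the result unchanged

decoded: {"meta": {"quantity": -7, "price": -2.5}, "score": -0.5, "checksum": 0xFF, "height": 3.75}


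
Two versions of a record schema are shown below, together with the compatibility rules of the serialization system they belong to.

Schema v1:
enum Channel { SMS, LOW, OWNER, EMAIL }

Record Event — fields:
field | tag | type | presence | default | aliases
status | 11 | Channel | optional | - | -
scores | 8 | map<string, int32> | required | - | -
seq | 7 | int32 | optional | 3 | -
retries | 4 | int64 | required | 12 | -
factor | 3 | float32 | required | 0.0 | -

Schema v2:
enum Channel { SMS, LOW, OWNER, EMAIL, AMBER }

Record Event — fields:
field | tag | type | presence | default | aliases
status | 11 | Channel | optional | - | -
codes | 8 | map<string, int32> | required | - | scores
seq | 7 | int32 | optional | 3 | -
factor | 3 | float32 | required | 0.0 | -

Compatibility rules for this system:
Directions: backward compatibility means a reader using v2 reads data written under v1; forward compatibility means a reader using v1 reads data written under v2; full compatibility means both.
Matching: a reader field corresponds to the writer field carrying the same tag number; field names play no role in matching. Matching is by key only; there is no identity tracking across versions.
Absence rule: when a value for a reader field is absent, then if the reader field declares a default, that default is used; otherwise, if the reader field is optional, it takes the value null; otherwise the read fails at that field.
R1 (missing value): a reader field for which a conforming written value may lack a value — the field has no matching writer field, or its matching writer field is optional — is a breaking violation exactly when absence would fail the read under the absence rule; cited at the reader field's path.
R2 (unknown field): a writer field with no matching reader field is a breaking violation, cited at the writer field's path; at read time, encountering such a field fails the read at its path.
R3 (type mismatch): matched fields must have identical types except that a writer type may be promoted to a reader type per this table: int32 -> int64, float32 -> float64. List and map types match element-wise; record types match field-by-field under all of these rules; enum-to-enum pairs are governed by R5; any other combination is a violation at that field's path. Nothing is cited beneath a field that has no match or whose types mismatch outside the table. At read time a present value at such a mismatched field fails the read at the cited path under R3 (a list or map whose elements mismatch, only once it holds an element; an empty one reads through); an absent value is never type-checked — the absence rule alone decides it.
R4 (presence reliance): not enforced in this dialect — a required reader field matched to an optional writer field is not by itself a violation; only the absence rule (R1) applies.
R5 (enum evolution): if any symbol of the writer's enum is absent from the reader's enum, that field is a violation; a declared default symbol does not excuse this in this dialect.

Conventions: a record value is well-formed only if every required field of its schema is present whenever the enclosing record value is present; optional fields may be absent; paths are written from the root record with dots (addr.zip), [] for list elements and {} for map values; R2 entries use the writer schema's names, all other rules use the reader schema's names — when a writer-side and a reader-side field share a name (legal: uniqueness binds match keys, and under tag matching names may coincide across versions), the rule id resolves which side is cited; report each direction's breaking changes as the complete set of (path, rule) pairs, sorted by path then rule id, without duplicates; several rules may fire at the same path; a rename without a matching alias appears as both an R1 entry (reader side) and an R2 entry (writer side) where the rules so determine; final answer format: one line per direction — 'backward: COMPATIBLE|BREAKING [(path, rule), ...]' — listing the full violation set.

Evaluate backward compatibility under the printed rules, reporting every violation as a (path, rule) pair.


backward: BREAKING [(retries, R2)]

the writer's type comes first in each Event pair
backward on Event — v2 reading data written by v1:
  writer optional, Channel -> Channel: reader status maps from writer status
  writer required, map<string, int32> -> map<string, int32>: reader codes maps from writer scores
  writer optional, int32 -> int32: reader seq maps from writer seq
  writer required, float32 -> float32: reader factor maps from writer factor
  writer retries: unknown to reader
  rule R2 violated at retries
  backward on Event therefore BREAKING (1)
checking off the Event differences that do not matter here:
  enum Channel (field status in record Event): symbol AMBER added -> its effect on Event is confined to the forward direction, not asked
  renamed field scores to codes in record Event (alias scores declared on the renamed field) -> no rule fires on it in Event's dialect; the asked verdict holds


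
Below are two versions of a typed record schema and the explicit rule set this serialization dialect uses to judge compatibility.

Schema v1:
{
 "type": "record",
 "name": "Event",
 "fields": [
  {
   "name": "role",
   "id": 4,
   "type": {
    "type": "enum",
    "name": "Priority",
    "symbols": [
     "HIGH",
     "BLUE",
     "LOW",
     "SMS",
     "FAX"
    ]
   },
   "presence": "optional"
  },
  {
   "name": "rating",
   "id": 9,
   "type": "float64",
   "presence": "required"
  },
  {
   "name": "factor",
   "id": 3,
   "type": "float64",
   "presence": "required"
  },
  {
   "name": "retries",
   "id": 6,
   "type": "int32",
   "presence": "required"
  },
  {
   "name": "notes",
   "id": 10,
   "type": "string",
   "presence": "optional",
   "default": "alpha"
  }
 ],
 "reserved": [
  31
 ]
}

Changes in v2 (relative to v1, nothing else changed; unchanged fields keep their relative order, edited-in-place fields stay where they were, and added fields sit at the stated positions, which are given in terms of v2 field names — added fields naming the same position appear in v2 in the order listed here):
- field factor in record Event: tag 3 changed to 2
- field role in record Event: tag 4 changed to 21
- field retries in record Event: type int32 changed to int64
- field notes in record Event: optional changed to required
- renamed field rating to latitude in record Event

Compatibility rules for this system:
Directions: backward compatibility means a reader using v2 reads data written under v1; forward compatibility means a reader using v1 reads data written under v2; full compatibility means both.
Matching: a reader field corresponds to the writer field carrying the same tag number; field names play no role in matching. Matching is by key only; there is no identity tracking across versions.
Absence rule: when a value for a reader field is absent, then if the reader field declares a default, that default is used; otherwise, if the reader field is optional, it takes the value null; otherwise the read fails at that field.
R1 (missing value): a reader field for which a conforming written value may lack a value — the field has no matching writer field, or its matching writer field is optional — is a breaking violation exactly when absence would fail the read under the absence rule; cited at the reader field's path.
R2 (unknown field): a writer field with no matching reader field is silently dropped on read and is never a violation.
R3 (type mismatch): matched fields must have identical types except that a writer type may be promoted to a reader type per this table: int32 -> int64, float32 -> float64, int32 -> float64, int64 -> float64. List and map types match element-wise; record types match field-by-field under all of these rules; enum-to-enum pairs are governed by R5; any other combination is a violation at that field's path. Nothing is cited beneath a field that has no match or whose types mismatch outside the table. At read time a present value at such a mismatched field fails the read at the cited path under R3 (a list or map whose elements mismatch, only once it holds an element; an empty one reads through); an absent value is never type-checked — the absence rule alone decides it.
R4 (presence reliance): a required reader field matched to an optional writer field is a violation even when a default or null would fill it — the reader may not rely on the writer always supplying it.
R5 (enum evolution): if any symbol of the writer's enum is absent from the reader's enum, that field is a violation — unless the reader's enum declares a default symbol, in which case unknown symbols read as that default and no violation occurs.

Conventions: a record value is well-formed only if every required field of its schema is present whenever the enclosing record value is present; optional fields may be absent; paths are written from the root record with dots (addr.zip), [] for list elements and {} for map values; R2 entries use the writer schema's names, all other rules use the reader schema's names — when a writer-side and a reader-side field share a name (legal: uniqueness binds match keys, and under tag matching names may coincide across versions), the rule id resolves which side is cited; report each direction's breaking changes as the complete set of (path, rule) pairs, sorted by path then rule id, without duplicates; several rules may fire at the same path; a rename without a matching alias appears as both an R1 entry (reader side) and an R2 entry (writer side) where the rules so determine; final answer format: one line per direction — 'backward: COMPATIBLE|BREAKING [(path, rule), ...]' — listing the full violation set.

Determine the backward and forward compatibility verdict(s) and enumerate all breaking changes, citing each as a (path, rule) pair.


backward: BREAKING [(factor, R1), (notes, R4)]; forward: BREAKING [(factor, R1), (retries, R3)]

the writer's type comes first in each Event pair
backward pass over Event, reader schema v2, writer schema v1:
  role: no writer-side match
  latitude: float64 -> float64, writer required; from rating
  factor: no writer-side match
  retries: int32 -> int64, writer required; from retries
  notes: string -> string, writer optional; from notes
  leftover writer field: role
  leftover writer field: factor
  R1 fires at factor
  R4 fires at notes
  => backward verdict for Event: BREAKING, 2 violation(s)
forward pass over Event, reader schema v1, writer schema v2:
  role: no writer-side match
  rating: float64 -> float64, writer required; from latitude
  factor: no writer-side match
  retries: int64 -> int32, writer required; from retries
  notes: string -> string, writer required; from notes
  leftover writer field: role
  leftover writer field: factor
  R1 fires at factor
  R3 fires at retries
  => forward verdict for Event: BREAKING, 2 violation(s)


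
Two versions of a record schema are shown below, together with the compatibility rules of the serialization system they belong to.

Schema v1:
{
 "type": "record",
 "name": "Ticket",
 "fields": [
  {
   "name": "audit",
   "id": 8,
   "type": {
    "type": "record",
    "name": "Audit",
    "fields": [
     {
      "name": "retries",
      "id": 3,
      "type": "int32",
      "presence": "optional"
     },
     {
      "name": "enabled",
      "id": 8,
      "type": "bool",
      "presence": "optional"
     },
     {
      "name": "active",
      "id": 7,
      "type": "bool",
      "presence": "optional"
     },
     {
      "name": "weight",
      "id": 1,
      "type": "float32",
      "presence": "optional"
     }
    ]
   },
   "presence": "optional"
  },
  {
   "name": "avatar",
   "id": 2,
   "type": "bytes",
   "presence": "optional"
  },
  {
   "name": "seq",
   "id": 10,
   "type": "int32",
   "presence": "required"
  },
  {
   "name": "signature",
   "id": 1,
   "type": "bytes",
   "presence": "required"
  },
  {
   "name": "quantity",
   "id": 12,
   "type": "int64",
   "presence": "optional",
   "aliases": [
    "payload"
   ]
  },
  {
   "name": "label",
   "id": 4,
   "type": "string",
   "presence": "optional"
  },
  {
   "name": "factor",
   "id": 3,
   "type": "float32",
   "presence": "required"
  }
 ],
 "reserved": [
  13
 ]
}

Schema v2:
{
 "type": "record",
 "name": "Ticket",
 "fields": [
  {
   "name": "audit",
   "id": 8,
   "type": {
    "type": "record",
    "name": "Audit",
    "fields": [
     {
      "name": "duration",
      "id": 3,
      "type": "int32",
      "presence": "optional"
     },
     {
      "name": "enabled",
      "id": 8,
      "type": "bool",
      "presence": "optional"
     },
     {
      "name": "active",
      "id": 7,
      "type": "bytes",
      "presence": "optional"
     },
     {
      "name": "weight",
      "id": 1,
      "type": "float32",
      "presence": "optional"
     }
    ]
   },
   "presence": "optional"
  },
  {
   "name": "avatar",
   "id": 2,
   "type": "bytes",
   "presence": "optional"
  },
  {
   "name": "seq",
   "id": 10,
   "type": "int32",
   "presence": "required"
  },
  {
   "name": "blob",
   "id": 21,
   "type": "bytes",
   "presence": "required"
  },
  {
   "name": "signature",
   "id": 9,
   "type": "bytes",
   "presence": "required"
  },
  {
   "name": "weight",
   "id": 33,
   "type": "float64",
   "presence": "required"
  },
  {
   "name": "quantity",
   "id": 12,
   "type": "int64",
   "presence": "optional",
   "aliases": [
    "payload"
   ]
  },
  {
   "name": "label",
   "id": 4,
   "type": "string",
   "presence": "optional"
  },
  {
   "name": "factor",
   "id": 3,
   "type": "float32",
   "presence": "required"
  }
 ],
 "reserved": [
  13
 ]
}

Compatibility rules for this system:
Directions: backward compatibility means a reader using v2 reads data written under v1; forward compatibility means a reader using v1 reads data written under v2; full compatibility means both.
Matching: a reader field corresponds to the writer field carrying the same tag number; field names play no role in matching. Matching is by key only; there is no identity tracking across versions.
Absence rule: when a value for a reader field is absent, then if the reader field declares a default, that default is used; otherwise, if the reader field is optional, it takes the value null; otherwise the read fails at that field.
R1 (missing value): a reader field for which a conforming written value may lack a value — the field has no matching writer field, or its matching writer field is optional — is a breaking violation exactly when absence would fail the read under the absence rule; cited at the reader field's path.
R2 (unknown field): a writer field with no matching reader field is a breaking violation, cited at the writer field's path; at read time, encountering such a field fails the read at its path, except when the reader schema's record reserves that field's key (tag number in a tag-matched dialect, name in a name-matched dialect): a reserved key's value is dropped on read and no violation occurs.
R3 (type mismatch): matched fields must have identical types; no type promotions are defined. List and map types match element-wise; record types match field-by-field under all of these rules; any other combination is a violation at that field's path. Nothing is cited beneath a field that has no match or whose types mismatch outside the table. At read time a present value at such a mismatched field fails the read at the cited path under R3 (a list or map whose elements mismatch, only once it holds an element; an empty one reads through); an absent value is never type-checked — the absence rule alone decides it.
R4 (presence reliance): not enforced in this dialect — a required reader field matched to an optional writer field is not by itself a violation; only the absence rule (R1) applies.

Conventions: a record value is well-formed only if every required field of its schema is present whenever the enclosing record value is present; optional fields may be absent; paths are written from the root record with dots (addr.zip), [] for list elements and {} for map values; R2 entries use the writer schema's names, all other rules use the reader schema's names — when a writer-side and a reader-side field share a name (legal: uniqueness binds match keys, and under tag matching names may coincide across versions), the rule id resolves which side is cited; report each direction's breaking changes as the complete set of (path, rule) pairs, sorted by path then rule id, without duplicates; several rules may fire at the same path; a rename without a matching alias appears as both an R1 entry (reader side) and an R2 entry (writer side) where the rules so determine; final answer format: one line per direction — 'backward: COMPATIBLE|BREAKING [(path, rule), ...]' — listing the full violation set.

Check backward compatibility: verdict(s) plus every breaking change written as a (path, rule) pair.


each type pair in Ticket: writer, then reader
backward analysis of Ticket with v2 as reader and v1 as writer:
  audit: paired with writer audit (Audit -> Audit; writer optional)
  avatar: paired with writer avatar (bytes -> bytes; writer optional)
  seq: paired with writer seq (int32 -> int32; writer required)
  blob has no writer counterpart
  signature has no writer counterpart
  weight has no writer counterpart
  quantity: paired with writer quantity (int64 -> int64; writer optional)
  label: paired with writer label (string -> string; writer optional)
  factor: paired with writer factor (float32 -> float32; writer required)
  writer signature: unknown to reader
  audit.duration: paired with writer audit.retries (int32 -> int32; writer optional)
  audit.enabled: paired with writer audit.enabled (bool -> bool; writer optional)
  audit.active: paired with writer audit.active (bool -> bytes; writer optional)
  audit.weight: paired with writer audit.weight (float32 -> float32; writer optional)
  violation R3 at audit.active
  violation R1 at blob
  violation R1 at signature
  violation R2 at signature
  violation R1 at weight
  => backward verdict for Ticket: BREAKING, 5 violation(s)
diffs on Ticket not affecting the asked answer:
  renamed field retries to duration in record Audit -> no rule fires on it in Ticket's dialect; the asked verdict holds

backward: BREAKING [(audit.active, R3), (blob, R1), (signature, R1), (signature, R2), (weight, R1)]


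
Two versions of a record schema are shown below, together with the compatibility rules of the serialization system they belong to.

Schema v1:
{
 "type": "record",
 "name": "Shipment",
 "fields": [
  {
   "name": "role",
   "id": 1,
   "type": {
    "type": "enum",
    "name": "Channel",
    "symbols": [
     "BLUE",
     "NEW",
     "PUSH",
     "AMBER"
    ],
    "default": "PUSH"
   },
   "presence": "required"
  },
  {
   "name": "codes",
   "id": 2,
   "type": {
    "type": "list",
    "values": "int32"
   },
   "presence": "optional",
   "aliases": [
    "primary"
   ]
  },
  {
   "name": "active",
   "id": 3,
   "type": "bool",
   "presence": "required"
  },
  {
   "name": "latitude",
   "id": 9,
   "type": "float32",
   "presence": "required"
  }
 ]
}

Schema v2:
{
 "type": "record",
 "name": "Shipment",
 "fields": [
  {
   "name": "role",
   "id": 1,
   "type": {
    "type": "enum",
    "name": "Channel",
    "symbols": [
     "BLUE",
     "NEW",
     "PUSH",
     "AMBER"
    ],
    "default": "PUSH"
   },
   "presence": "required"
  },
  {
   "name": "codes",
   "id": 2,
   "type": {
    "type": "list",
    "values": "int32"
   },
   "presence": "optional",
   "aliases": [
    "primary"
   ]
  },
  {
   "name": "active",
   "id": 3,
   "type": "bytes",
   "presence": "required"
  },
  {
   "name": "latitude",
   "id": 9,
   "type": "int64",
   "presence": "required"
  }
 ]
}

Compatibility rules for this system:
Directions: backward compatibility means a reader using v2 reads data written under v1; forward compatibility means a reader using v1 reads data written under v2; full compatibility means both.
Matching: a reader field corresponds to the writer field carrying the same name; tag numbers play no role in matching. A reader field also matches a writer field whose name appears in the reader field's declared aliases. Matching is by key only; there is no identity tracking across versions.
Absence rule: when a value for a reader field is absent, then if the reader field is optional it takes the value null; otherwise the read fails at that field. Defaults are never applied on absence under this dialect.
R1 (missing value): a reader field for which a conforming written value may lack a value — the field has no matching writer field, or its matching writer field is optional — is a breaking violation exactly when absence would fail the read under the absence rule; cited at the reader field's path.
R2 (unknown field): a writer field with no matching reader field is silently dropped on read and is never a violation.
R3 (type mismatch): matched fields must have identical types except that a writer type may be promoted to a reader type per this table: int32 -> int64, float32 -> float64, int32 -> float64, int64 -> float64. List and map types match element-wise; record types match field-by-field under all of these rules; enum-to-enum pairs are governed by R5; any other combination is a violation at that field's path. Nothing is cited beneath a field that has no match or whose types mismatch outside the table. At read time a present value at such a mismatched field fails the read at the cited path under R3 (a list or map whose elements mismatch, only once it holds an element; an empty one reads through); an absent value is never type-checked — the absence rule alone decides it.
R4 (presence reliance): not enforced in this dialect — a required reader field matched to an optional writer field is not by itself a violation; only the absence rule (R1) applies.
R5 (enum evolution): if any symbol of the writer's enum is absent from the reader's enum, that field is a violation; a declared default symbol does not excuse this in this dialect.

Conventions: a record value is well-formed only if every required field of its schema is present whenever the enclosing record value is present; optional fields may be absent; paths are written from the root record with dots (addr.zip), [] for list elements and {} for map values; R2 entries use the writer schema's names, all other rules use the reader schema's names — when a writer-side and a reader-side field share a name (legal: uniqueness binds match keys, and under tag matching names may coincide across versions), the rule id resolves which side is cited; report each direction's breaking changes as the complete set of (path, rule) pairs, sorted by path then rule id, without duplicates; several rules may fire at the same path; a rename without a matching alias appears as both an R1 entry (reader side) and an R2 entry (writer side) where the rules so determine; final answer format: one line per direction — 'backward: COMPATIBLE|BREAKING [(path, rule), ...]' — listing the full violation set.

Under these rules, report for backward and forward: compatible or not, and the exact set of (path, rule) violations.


in Shipment below, arrows point writer -> reader
backward pass over Shipment, reader schema v2, writer schema v1:
  role <- role (Channel -> Channel, writer required)
  codes <- codes (list<int32> -> list<int32>, writer optional)
  active <- active (bool -> bytes, writer required)
  latitude <- latitude (float32 -> int64, writer required)
  breaking: (active, R3)
  breaking: (latitude, R3)
  backward on Shipment therefore BREAKING (2)
forward pass over Shipment, reader schema v1, writer schema v2:
  role <- role (Channel -> Channel, writer required)
  codes <- codes (list<int32> -> list<int32>, writer optional)
  active <- active (bytes -> bool, writer required)
  latitude <- latitude (int64 -> float32, writer required)
  breaking: (active, R3)
  breaking: (latitude, R3)
  forward on Shipment therefore BREAKING (2)

backward: BREAKING [(active, R3), (latitude, R3)]; forward: BREAKING [(active, R3), (latitude, R3)]


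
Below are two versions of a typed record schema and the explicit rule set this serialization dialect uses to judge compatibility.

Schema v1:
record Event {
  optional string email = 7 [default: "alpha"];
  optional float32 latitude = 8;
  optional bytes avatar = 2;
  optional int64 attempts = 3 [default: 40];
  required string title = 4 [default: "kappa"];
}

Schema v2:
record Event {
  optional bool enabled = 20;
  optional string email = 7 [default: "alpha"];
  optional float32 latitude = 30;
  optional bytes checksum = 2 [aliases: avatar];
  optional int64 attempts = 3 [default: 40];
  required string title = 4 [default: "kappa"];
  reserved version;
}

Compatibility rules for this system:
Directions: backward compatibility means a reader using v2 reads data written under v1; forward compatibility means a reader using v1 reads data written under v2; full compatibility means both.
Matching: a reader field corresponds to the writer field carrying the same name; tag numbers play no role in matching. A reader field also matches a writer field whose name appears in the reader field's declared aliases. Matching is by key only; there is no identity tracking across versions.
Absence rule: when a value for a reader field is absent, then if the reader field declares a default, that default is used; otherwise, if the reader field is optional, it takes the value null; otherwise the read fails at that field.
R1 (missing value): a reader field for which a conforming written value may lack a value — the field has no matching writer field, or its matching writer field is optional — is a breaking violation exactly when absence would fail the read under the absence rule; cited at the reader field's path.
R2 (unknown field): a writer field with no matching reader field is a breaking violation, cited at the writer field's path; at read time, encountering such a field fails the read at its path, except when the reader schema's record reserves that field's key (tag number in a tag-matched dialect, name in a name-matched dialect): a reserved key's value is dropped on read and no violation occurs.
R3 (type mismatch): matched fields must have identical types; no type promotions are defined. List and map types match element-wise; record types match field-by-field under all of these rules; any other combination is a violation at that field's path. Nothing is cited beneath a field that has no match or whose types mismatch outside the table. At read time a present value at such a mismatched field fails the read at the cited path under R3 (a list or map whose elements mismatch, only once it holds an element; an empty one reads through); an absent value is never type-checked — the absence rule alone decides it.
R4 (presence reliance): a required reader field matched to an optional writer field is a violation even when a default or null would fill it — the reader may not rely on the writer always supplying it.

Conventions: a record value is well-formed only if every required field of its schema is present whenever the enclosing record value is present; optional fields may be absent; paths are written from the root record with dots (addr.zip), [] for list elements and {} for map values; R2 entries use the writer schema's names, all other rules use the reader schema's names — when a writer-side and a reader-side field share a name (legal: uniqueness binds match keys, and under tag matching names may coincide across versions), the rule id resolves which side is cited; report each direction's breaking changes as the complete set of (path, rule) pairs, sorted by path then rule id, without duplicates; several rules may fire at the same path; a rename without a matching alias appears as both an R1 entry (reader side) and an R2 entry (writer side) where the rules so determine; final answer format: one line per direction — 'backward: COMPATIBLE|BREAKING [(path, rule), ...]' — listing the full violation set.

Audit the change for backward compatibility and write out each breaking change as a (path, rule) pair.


the writer's type comes first in each Event pair
backward on Event — v2 reading data written by v1:
  enabled has no writer counterpart
  email <- email (string -> string, writer optional)
  latitude <- latitude (float32 -> float32, writer optional)
  checksum <- avatar (bytes -> bytes, writer optional)
  attempts <- attempts (int64 -> int64, writer optional)
  title <- title (string -> string, writer required)
  => no violations; backward on Event: COMPATIBLE
remaining Event differences; none change what is asked:
  field latitude in record Event: tag 8 changed to 30 -> fires no rule on Event, leaving the asked answer as it is
  added field enabled to record Event: optional bool, tag 20 (in v2 it sits immediately before email) -> affects forward compatibility only, which is not asked
  renamed field avatar to checksum in record Event (alias avatar declared on the renamed field) -> affects forward compatibility only, which is not asked

backward: COMPATIBLE []
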